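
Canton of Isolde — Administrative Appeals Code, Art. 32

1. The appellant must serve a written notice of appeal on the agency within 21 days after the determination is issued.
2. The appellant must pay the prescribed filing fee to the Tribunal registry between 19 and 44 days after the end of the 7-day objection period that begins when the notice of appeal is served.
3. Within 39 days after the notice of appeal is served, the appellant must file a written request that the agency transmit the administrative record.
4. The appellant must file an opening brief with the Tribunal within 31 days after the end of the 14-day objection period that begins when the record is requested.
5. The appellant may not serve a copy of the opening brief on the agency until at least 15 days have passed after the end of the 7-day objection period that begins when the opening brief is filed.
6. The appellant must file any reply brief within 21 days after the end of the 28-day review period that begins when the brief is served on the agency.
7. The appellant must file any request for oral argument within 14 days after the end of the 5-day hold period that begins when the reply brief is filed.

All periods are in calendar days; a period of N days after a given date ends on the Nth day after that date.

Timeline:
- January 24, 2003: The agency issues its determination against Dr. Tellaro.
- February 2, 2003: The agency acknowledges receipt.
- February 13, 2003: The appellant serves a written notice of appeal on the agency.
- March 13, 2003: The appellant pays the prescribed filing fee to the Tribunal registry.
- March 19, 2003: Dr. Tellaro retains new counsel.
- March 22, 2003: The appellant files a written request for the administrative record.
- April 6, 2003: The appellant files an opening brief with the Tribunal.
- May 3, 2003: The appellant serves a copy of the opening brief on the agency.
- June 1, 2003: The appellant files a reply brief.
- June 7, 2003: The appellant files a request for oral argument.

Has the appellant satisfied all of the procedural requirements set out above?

Yes

Step 1 — counting 21 days from January 24, 2003 (when the determination is issued) gives a deadline of February 14, 2003; done February 13, 2003 — timely.
Step 2 — 19 and 44 days from February 20, 2003 (end of the 7-day objection period, which began when the notice of appeal is served on February 13, 2003) are March 11, 2003 and April 5, 2003 respectively; done March 13, 2003 — within the window.
Step 3 — counting 39 days from February 13, 2003 (when the notice of appeal is served) gives a deadline of March 24, 2003; completed March 22, 2003, before the deadline.
Step 4 — counting 31 days from April 5, 2003 (end of the 14-day objection period, which began when the record is requested on March 22, 2003) gives a deadline of May 6, 2003; April 6, 2003 is within that limit.
Step 5 — must wait 15 days from April 13, 2003 (end of the 7-day objection period, which began when the opening brief is filed on April 6, 2003), so not before April 28, 2003; May 3, 2003 is on or after that date.
Step 6 — counting 21 days from May 31, 2003 (end of the 28-day review period, which began when the brief is served on the agency on May 3, 2003) gives a deadline of June 21, 2003; June 1, 2003 is within that limit.
Step 7 — counting 14 days from June 6, 2003 (end of the 5-day hold period, which began when the reply brief is filed on June 1, 2003) gives a deadline of June 20, 2003; done June 7, 2003 — timely.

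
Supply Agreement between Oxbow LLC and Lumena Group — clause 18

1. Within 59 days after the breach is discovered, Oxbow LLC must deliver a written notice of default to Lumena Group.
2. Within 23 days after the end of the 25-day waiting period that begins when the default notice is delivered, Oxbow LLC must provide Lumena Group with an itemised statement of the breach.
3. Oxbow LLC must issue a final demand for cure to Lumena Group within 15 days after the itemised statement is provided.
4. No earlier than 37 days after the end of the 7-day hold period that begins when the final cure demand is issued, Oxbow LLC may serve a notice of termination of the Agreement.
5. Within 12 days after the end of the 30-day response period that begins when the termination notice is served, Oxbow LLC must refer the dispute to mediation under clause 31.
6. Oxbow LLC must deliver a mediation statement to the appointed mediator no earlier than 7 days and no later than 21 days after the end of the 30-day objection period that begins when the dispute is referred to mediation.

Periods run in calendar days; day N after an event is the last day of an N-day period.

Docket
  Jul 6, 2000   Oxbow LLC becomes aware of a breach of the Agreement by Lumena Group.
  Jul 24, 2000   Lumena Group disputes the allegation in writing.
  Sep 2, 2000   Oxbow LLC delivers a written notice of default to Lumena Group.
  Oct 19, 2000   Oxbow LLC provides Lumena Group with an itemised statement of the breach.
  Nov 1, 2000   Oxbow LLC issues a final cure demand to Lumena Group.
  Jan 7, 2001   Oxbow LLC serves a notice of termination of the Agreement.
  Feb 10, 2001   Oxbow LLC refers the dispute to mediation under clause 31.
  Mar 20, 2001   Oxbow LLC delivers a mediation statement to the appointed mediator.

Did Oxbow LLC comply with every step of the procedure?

Yes

Step 1 — counting 59 days from Jul 6, 2000 (when the breach is discovered) gives a deadline of Sep 3, 2000; done Sep 2, 2000 — timely.
Step 2 — counting 23 days from Sep 27, 2000 (end of the 25-day waiting period, which began when the default notice is delivered on Sep 2, 2000) gives a deadline of Oct 20, 2000; completed Oct 19, 2000, before the deadline.
Step 3 — counting 15 days from Oct 19, 2000 (when the itemised statement is provided) gives a deadline of Nov 3, 2000; Nov 1, 2000 is within that limit.
Step 4 — must wait 37 days from Nov 8, 2000 (end of the 7-day hold period, which began when the final cure demand is issued on Nov 1, 2000), so not before Dec 15, 2000; done Jan 7, 2001, after the minimum wait.
Step 5 — counting 12 days from Feb 6, 2001 (end of the 30-day response period, which began when the termination notice is served on Jan 7, 2001) gives a deadline of Feb 18, 2001; completed Feb 10, 2001, before the deadline.
Step 6 — 7 and 21 days from Mar 12, 2001 (end of the 30-day objection period, which began when the dispute is referred to mediation on Feb 10, 2001) are Mar 19, 2001 and Apr 2, 2001 respectively; done Mar 20, 2001 — within the window.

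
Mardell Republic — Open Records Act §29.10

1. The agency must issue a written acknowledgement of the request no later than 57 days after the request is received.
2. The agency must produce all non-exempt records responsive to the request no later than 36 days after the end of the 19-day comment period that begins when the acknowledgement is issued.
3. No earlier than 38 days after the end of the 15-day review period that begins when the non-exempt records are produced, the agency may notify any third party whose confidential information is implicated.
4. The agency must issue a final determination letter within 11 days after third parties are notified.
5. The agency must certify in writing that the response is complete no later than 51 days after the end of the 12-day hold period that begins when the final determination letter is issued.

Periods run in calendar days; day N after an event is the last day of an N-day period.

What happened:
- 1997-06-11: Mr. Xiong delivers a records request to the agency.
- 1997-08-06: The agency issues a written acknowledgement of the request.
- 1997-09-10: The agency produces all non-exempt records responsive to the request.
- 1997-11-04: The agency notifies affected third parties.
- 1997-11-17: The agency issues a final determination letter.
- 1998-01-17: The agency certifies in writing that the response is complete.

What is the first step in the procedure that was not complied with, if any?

(1) due by 1997-06-11 + 57 days = 1997-08-07; done 1997-08-06 — timely.
(2) due by 1997-08-25 + 36 days = 1997-09-30; completed 1997-09-10, before the deadline.
(3) permitted from 1997-09-25 + 38 days = 1997-11-02 onward; done 1997-11-04, after the minimum wait.
(4) due by 1997-11-04 + 11 days = 1997-11-15; done 1997-11-17 — 2 days late.
The procedure was therefore not followed at step 4.

Step 4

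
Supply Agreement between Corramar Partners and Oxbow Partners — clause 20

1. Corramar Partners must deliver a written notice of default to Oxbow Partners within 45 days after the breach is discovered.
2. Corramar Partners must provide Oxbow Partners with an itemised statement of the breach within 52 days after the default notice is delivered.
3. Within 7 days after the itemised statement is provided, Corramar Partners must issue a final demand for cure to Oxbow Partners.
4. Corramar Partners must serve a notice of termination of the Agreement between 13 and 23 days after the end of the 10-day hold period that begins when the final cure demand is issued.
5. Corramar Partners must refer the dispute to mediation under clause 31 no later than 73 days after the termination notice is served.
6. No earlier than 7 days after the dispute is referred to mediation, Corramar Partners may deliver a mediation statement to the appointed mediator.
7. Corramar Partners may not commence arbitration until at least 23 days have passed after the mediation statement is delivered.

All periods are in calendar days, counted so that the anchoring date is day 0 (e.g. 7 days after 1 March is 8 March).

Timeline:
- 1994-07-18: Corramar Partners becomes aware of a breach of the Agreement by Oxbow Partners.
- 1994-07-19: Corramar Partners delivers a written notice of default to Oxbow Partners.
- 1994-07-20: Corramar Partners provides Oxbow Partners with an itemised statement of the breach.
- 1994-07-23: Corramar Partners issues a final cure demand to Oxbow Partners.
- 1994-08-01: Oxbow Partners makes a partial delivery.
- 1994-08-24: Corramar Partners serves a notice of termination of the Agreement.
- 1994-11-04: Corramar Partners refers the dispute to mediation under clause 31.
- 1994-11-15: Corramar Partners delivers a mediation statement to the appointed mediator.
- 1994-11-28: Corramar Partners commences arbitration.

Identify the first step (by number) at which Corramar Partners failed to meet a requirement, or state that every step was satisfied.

Step 7

Step 1 — counting 45 days from 1994-07-18 (when the breach is discovered) gives a deadline of 1994-09-01; completed 1994-07-19, before the deadline.
Step 2 — counting 52 days from 1994-07-19 (when the default notice is delivered) gives a deadline of 1994-09-09; done 1994-07-20 — timely.
Step 3 — counting 7 days from 1994-07-20 (when the itemised statement is provided) gives a deadline of 1994-07-27; 1994-07-23 is within that limit.
Step 4 — 13 and 23 days from 1994-08-02 (end of the 10-day hold period, which began when the final cure demand is issued on 1994-07-23) are 1994-08-15 and 1994-08-25 respectively; done 1994-08-24 — within the window.
Step 5 — counting 73 days from 1994-08-24 (when the termination notice is served) gives a deadline of 1994-11-05; done 1994-11-04 — timely.
Step 6 — must wait 7 days from 1994-11-04 (when the dispute is referred to mediation), so not before 1994-11-11; done 1994-11-15, after the minimum wait.
Step 7 — must wait 23 days from 1994-11-15 (when the mediation statement is delivered), so not before 1994-12-08; done 1994-11-28 — 10 days too early.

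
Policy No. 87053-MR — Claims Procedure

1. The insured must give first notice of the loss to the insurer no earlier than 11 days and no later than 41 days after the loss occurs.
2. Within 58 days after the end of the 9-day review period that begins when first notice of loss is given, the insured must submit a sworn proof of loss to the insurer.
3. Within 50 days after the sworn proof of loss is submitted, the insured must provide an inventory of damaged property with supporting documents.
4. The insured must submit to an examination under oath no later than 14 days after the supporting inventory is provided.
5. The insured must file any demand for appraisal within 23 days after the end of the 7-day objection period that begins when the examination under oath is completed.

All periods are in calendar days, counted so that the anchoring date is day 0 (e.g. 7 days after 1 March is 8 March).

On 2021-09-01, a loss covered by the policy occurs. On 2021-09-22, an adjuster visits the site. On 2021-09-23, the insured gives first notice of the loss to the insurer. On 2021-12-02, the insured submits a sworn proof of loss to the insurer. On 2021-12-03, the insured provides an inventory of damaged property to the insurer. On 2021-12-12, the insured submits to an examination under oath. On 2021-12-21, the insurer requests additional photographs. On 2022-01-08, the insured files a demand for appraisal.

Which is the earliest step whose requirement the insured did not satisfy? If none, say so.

Step 1 — 11 and 41 days from 2021-09-01 (when the loss occurs) are 2021-09-12 and 2021-10-12 respectively; done 2021-09-23 — within the window.
Step 2 — counting 58 days from 2021-10-02 (end of the 9-day review period, which began when first notice of loss is given on 2021-09-23) gives a deadline of 2021-11-29; done 2021-12-02 — 3 days late.
The analysis stops there.

Step 2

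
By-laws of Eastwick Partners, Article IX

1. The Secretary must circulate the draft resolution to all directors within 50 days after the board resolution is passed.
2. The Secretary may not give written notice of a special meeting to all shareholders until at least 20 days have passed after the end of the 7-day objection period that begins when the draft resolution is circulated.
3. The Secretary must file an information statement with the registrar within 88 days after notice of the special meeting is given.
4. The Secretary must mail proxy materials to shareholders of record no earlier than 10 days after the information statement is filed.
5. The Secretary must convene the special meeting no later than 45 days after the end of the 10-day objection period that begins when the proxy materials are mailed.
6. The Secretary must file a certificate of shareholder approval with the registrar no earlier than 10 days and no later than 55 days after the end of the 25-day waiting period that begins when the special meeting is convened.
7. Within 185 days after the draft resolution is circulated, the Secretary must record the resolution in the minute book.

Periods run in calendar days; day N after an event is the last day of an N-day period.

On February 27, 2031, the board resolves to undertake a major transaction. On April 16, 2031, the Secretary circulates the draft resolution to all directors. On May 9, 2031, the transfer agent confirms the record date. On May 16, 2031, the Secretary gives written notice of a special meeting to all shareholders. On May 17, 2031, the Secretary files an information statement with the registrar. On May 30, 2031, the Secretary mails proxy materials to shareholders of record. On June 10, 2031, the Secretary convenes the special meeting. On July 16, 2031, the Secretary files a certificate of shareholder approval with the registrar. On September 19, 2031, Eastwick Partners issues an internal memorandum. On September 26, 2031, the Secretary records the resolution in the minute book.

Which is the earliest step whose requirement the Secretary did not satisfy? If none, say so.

None — every step was satisfied

Step 1 — counting 50 days from February 27, 2031 (when the board resolution is passed) gives a deadline of April 18, 2031; completed April 16, 2031, before the deadline.
Step 2 — must wait 20 days from April 23, 2031 (end of the 7-day objection period, which began when the draft resolution is circulated on April 16, 2031), so not before May 13, 2031; May 16, 2031 is on or after that date.
Step 3 — counting 88 days from May 16, 2031 (when notice of the special meeting is given) gives a deadline of August 12, 2031; completed May 17, 2031, before the deadline.
Step 4 — must wait 10 days from May 17, 2031 (when the information statement is filed), so not before May 27, 2031; done May 30, 2031, after the minimum wait.
Step 5 — counting 45 days from June 9, 2031 (end of the 10-day objection period, which began when the proxy materials are mailed on May 30, 2031) gives a deadline of July 24, 2031; done June 10, 2031 — timely.
Step 6 — 10 and 55 days from July 5, 2031 (end of the 25-day waiting period, which began when the special meeting is convened on June 10, 2031) are July 15, 2031 and August 29, 2031 respectively; done July 16, 2031 — within the window.
Step 7 — counting 185 days from April 16, 2031 (when the draft resolution is circulated) gives a deadline of October 18, 2031; September 26, 2031 is within that limit.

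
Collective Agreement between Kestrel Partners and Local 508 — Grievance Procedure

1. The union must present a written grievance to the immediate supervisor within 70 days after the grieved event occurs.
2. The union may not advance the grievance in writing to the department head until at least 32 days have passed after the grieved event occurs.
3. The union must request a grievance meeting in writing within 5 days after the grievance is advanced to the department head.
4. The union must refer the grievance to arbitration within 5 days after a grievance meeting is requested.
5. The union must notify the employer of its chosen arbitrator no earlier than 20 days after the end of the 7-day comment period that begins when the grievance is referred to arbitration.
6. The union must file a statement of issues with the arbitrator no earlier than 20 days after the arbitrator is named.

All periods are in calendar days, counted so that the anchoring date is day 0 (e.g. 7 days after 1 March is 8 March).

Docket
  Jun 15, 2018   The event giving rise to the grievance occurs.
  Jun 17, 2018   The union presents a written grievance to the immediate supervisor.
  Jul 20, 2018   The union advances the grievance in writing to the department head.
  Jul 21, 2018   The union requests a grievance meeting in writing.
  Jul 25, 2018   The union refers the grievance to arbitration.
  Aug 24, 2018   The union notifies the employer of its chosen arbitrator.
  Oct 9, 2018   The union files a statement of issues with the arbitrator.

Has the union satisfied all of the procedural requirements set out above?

(1) due by Jun 15, 2018 + 70 days = Aug 24, 2018; done Jun 17, 2018 — timely.
(2) permitted from Jun 15, 2018 + 32 days = Jul 17, 2018 onward; done Jul 20, 2018 — permitted.
(3) due by Jul 20, 2018 + 5 days = Jul 25, 2018; Jul 21, 2018 is within that limit.
(4) due by Jul 21, 2018 + 5 days = Jul 26, 2018; Jul 25, 2018 is within that limit.
(5) permitted from Aug 1, 2018 + 20 days = Aug 21, 2018 onward; done Aug 24, 2018 — permitted.
(6) permitted from Aug 24, 2018 + 20 days = Sep 13, 2018 onward; done Oct 9, 2018, after the minimum wait.

Yes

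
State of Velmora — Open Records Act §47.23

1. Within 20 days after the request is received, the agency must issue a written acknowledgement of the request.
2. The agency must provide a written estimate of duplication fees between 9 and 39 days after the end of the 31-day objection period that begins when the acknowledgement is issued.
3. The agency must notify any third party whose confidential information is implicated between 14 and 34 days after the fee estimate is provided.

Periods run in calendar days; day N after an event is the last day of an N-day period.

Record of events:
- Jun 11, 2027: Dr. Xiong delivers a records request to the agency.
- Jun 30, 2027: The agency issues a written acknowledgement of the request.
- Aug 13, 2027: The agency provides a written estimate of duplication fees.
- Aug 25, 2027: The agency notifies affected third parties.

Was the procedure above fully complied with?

Step 1: 20 days after Jun 11, 2027 (when the request is received) is Jul 1, 2027; Jun 30, 2027 is within that limit.
Step 2: the window is 9–39 days after Jul 31, 2027 (end of the 31-day objection period, which began when the acknowledgement is issued on Jun 30, 2027), so Aug 9, 2027 through Sep 8, 2027; done Aug 13, 2027 — within the window.
Step 3: the window is 14–34 days after Aug 13, 2027 (when the fee estimate is provided), so Aug 27, 2027 through Sep 16, 2027; done Aug 25, 2027 — 2 days before the window opened.
The procedure was therefore not followed at step 3.

No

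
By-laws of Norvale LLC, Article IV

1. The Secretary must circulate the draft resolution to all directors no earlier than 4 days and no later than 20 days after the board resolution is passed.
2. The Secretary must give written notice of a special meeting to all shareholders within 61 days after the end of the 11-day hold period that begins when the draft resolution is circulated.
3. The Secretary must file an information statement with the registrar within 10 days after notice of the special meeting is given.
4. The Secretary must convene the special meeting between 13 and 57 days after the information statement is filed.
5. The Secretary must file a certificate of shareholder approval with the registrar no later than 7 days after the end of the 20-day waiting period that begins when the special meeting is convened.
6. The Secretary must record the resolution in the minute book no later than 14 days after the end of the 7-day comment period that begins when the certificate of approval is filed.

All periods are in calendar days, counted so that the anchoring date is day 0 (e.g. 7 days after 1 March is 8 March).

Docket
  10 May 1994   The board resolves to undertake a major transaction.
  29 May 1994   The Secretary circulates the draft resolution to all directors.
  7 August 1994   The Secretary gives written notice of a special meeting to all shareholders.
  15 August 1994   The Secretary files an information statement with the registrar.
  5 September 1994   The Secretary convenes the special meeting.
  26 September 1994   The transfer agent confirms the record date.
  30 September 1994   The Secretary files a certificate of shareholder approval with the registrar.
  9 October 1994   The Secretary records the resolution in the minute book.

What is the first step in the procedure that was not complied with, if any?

None — every step was satisfied

Step 1 — 4 and 20 days from 10 May 1994 (when the board resolution is passed) are 14 May 1994 and 30 May 1994 respectively; done 29 May 1994 — within the window.
Step 2 — counting 61 days from 9 June 1994 (end of the 11-day hold period, which began when the draft resolution is circulated on 29 May 1994) gives a deadline of 9 August 1994; completed 7 August 1994, before the deadline.
Step 3 — counting 10 days from 7 August 1994 (when notice of the special meeting is given) gives a deadline of 17 August 1994; done 15 August 1994 — timely.
Step 4 — 13 and 57 days from 15 August 1994 (when the information statement is filed) are 28 August 1994 and 11 October 1994 respectively; done 5 September 1994 — within the window.
Step 5 — counting 7 days from 25 September 1994 (end of the 20-day waiting period, which began when the special meeting is convened on 5 September 1994) gives a deadline of 2 October 1994; 30 September 1994 is within that limit.
Step 6 — counting 14 days from 7 October 1994 (end of the 7-day comment period, which began when the certificate of approval is filed on 30 September 1994) gives a deadline of 21 October 1994; completed 9 October 1994, before the deadline.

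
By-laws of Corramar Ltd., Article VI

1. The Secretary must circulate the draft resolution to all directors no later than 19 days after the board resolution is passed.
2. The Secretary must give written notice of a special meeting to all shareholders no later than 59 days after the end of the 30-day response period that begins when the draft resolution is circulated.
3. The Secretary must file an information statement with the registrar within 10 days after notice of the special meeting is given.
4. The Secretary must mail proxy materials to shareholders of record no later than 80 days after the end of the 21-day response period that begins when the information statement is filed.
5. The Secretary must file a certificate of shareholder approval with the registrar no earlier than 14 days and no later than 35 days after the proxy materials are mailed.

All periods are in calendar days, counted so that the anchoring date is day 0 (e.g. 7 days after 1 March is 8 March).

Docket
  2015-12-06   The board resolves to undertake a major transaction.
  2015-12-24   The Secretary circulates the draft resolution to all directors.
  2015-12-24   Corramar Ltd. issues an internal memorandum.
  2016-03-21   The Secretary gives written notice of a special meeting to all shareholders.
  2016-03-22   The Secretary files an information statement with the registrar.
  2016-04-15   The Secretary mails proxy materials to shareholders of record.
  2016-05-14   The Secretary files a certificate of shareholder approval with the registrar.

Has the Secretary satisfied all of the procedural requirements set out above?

(1) due by 2015-12-06 + 19 days = 2015-12-25; done 2015-12-24 — timely.
(2) due by 2016-01-23 + 59 days = 2016-03-22; done 2016-03-21 — timely.
(3) due by 2016-03-21 + 10 days = 2016-03-31; 2016-03-22 is within that limit.
(4) due by 2016-04-12 + 80 days = 2016-07-01; 2016-04-15 is within that limit.
(5) the permitted window runs from 2016-04-15 + 14 = 2016-04-29 to 2016-04-15 + 35 = 2016-05-20; done 2016-05-14, which is between those dates.

Yes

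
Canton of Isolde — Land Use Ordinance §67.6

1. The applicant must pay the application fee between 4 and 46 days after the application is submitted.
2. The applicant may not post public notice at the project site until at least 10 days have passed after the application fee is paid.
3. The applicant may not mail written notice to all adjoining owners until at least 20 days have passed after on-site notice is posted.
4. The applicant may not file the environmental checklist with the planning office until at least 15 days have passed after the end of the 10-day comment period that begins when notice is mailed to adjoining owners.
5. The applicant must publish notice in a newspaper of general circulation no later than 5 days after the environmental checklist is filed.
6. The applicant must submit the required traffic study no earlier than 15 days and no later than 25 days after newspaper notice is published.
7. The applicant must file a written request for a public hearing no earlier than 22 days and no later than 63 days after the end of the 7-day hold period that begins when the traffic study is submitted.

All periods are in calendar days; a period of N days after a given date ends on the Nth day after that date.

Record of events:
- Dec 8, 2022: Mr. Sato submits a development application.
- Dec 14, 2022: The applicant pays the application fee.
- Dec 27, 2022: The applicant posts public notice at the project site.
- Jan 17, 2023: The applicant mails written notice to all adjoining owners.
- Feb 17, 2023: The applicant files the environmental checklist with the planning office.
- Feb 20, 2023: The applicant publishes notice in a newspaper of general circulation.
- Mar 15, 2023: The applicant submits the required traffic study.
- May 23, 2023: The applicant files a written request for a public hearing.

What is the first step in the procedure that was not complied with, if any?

None — every step was satisfied

(1) the permitted window runs from Dec 8, 2022 + 4 = Dec 12, 2022 to Dec 8, 2022 + 46 = Jan 23, 2023; done Dec 14, 2022 — within the window.
(2) permitted from Dec 14, 2022 + 10 days = Dec 24, 2022 onward; done Dec 27, 2022, after the minimum wait.
(3) permitted from Dec 27, 2022 + 20 days = Jan 16, 2023 onward; done Jan 17, 2023, after the minimum wait.
(4) permitted from Jan 27, 2023 + 15 days = Feb 11, 2023 onward; done Feb 17, 2023, after the minimum wait.
(5) due by Feb 17, 2023 + 5 days = Feb 22, 2023; done Feb 20, 2023 — timely.
(6) the permitted window runs from Feb 20, 2023 + 15 = Mar 7, 2023 to Feb 20, 2023 + 25 = Mar 17, 2023; done Mar 15, 2023, which is between those dates.
(7) the permitted window runs from Mar 22, 2023 + 22 = Apr 13, 2023 to Mar 22, 2023 + 63 = May 24, 2023; May 23, 2023 falls inside that range.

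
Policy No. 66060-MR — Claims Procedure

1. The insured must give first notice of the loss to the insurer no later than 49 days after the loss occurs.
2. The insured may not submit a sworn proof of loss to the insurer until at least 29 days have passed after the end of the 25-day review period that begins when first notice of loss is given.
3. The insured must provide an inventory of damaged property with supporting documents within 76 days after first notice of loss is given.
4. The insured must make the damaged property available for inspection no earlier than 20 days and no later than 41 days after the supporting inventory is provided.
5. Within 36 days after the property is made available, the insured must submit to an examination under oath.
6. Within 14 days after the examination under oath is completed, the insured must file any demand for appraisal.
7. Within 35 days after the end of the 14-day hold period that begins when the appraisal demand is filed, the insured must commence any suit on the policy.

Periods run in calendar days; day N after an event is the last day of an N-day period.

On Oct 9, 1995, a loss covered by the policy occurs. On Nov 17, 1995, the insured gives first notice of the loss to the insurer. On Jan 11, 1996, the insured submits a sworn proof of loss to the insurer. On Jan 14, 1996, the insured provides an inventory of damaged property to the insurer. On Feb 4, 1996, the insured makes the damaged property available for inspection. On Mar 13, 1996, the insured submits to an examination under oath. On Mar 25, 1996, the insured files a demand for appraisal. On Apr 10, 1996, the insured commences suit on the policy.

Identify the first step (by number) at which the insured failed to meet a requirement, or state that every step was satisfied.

Step 5

Step 1: 49 days after Oct 9, 1995 (when the loss occurs) is Nov 27, 1995; done Nov 17, 1995 — timely.
Step 2: the earliest permitted date is 29 days after Dec 12, 1995 (end of the 25-day review period, which began when first notice of loss is given on Nov 17, 1995), i.e. Jan 10, 1996; done Jan 11, 1996 — permitted.
Step 3: 76 days after Nov 17, 1995 (when first notice of loss is given) is Feb 1, 1996; Jan 14, 1996 is within that limit.
Step 4: the window is 20–41 days after Jan 14, 1996 (when the supporting inventory is provided), so Feb 3, 1996 through Feb 24, 1996; done Feb 4, 1996 — within the window.
Step 5: 36 days after Feb 4, 1996 (when the property is made available) is Mar 11, 1996; not done until Mar 13, 1996, 2 days after the deadline.
The analysis stops there.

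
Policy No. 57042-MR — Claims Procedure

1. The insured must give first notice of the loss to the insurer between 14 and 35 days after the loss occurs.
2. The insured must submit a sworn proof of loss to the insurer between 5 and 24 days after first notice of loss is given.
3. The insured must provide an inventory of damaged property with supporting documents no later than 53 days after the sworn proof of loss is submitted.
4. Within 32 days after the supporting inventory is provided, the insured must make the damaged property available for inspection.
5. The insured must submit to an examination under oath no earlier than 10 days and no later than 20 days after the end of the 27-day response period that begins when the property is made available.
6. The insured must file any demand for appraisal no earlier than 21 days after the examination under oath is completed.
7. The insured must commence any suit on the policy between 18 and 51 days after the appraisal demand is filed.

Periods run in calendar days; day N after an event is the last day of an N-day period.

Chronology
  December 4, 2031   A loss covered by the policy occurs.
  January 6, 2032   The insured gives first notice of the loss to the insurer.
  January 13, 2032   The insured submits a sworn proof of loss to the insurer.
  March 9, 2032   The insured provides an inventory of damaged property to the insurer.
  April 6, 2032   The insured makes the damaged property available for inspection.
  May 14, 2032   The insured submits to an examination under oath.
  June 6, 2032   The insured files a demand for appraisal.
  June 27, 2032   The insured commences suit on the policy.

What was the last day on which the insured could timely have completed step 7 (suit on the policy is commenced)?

July 27, 2032

Step 7 runs from June 6, 2032, when the appraisal demand is filed. The window is 18–51 days after June 6, 2032; it closes on July 27, 2032.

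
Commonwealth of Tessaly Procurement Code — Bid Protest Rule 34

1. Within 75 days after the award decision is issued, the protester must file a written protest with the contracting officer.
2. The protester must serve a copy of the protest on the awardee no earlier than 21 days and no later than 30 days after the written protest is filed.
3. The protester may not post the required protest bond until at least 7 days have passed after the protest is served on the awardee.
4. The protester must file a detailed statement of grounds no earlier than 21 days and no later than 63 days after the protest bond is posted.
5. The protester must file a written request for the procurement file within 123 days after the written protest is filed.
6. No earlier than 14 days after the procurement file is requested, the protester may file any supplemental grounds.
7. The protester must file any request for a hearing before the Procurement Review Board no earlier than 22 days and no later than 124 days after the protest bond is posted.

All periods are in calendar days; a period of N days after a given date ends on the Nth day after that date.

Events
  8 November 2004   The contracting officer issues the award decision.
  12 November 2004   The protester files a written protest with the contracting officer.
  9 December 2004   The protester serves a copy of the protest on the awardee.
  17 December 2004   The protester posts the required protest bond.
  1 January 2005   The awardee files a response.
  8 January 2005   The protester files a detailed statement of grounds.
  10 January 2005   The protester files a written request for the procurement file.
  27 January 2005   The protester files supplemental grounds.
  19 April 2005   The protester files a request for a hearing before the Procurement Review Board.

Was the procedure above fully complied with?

Step 1: 75 days after 8 November 2004 (when the award decision is issued) is 22 January 2005; completed 12 November 2004, before the deadline.
Step 2: the window is 21–30 days after 12 November 2004 (when the written protest is filed), so 3 December 2004 through 12 December 2004; done 9 December 2004, which is between those dates.
Step 3: the earliest permitted date is 7 days after 9 December 2004 (when the protest is served on the awardee), i.e. 16 December 2004; 17 December 2004 is on or after that date.
Step 4: the window is 21–63 days after 17 December 2004 (when the protest bond is posted), so 7 January 2005 through 18 February 2005; done 8 January 2005 — within the window.
Step 5: 123 days after 12 November 2004 (when the written protest is filed) is 15 March 2005; completed 10 January 2005, before the deadline.
Step 6: the earliest permitted date is 14 days after 10 January 2005 (when the procurement file is requested), i.e. 24 January 2005; done 27 January 2005 — permitted.
Step 7: the window is 22–124 days after 17 December 2004 (when the protest bond is posted), so 8 January 2005 through 20 April 2005; done 19 April 2005, which is between those dates.

Yes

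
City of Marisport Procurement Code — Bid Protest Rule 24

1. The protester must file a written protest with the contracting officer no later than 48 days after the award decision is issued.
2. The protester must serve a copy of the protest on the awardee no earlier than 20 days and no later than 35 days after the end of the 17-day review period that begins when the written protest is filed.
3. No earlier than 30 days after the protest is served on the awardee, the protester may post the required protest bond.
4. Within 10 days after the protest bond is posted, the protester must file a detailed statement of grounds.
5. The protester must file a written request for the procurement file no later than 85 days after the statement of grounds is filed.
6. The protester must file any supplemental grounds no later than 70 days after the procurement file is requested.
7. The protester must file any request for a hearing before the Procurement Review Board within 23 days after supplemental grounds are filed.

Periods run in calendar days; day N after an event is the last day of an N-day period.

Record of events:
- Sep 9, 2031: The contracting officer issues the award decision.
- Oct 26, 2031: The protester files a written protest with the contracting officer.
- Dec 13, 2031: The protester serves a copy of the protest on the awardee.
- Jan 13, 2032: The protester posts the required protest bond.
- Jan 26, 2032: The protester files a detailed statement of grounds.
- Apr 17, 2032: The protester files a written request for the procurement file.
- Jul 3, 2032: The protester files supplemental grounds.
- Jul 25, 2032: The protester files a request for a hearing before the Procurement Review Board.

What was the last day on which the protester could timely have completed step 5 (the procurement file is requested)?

Apr 20, 2032

Step 5 runs from Jan 26, 2032, when the statement of grounds is filed. 85 days after Jan 26, 2032 is Apr 20, 2032.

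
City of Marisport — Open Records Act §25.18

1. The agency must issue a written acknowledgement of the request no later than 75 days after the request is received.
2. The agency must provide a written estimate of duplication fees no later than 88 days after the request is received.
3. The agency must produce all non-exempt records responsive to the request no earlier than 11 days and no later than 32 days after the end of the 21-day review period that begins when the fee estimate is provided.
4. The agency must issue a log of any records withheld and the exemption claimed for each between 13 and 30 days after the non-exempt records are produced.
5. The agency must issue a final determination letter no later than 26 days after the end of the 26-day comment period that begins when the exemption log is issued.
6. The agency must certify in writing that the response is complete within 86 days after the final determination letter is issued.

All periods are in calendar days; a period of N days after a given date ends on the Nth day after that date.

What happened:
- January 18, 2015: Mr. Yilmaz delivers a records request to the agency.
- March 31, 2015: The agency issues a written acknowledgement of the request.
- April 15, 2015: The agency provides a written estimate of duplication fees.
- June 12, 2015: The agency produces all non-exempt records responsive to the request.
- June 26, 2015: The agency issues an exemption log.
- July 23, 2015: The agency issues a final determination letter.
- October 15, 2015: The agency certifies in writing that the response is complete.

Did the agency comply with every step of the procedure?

No

Step 1: 75 days after January 18, 2015 (when the request is received) is April 3, 2015; completed March 31, 2015, before the deadline.
Step 2: 88 days after January 18, 2015 (when the request is received) is April 16, 2015; April 15, 2015 is within that limit.
Step 3: the window is 11–32 days after May 6, 2015 (end of the 21-day review period, which began when the fee estimate is provided on April 15, 2015), so May 17, 2015 through June 7, 2015; done June 12, 2015 — 5 days after the window closed.
No need to go further; step 3 was not satisfied.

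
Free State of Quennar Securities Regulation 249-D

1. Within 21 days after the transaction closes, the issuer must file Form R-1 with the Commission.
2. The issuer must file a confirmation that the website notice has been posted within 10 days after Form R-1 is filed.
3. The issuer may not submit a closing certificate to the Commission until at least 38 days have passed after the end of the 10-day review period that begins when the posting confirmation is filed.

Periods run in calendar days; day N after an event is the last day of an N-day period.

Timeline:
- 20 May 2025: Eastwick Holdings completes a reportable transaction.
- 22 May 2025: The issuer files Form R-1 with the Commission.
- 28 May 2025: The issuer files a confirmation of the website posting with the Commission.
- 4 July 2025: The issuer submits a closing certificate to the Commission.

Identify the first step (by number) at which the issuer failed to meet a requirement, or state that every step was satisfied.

Step 1 — counting 21 days from 20 May 2025 (when the transaction closes) gives a deadline of 10 June 2025; completed 22 May 2025, before the deadline.
Step 2 — counting 10 days from 22 May 2025 (when Form R-1 is filed) gives a deadline of 1 June 2025; done 28 May 2025 — timely.
Step 3 — must wait 38 days from 7 June 2025 (end of the 10-day review period, which began when the posting confirmation is filed on 28 May 2025), so not before 15 July 2025; 4 July 2025 is 11 days before the earliest permitted date.

Step 3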